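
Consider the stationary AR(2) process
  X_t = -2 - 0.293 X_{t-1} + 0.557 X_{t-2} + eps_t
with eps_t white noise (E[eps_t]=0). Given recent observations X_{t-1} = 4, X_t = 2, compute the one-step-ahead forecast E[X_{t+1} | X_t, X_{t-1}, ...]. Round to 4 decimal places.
E[X_{t+1} \mid \mathcal F_t] = -0.3580

For an AR(p) model X_t = c + sum_i phi_i X_{t-i} + eps_t, the
one-step-ahead conditional mean is
  E[X_{t+1} | X_t, ...] = c + sum_i phi_i X_{t+1-i}.
Substitute known values:
  E[X_{t+1} | ...] = -2 + (-0.293) * (2) + (0.557) * (4)
                   = -0.3580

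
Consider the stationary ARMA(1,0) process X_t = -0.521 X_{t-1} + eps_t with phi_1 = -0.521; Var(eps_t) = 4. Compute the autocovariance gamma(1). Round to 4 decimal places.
\gamma(1) = -2.8604

Multiply the model equation by X_{t-k} and take expectations. With theta_0 = psi_0 = 1 and psi_j the MA(infinity) weights, this gives
  gamma(k) - sum_i phi_i gamma(k-i) = c_k,
  c_k = sigma^2 * sum_{j=k..q} theta_j psi_{j-k}   (c_k = 0 for k > q),
using gamma(-m) = gamma(m).
Pure AR (q = 0): c_0 = sigma^2 = 4, c_k = 0 for k >= 1.
Equations for k = 0 and k = 1 (AR order 1):
  gamma(0) = phi_1 gamma(1) + c_0
  gamma(1) = phi_1 gamma(0) + c_1
Substituting the second into the first: gamma(0) (1 - phi_1^2) = c_0 + phi_1 c_1, so
  gamma(0) = c_0 / (1 - phi_1^2) = 4 / (1 - (-0.521)^2) = 4 / 0.728559 = 5.49029.
  gamma(1) = phi_1 gamma(0) = (-0.521)(5.49029) = -2.860441.
Therefore gamma(1) = -2.8604 (to 4 decimal places).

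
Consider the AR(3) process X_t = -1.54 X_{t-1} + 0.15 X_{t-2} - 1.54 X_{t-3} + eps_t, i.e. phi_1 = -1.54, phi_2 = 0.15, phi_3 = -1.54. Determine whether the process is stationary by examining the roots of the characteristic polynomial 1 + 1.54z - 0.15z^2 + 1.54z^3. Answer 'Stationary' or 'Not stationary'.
\text{Not stationary}

The AR(p) characteristic polynomial is P(z) = 1 + 1.54z - 0.15z^2 + 1.54z^3.
Stationarity requires all roots to lie outside the unit circle, i.e. |z| > 1 for every root.
Degree 3: look for a simple real root z0 first, then factor out (1 - z/z0) and solve the remaining quadratic.
Testing z0 = -0.5: P(-0.5) = 1 + (1.54)(-0.5) + (-0.15)(-0.5)^2 + (1.54)(-0.5)^3
  = 1 + (-0.77) + (-0.0375) + (-0.1925) = 0.  So z_0 = -0.5 is a root, |z_0| = 0.5.
Divide out the factor (1 + 2 z) = (1 - z/z0) (since 1/z0 = -2):
  P(z) = (1 + 2 z)(1 + (-0.46) z + (0.77) z^2)
  [check: z-coef -0.46 - (-2) = 1.54; z^2-coef 0.77 - (-2)(-0.46) = -0.15; z^3-coef -(-2)(0.77) = 1.54.]
Remaining roots from the quadratic factor 1 + (-0.46) z + (0.77) z^2:
  Set 1 + (-0.46) z + (0.77) z^2 = 0, i.e. a z^2 + b z + c = 0 with a = 0.77, b = -0.46, c = 1.
  Discriminant D = b^2 - 4ac = (-0.46)^2 - 4*(0.77)*1 = 0.2116 - (3.08) = -2.8684.
  D < 0, so the roots are the complex-conjugate pair z = (-b +/- i sqrt(-D)) / (2a) = 0.2987 +/- 1.0998i.
  For a conjugate pair |z|^2 = z * conj(z) = (product of roots) = c/a = 1/(0.77) = 1.298701, so |z| = sqrt(1.298701) = 1.1396 for both roots.
Moduli of all roots: 0.5000, 1.1396, 1.1396.
All moduli strictly greater than 1? No.
Verdict: Not stationary.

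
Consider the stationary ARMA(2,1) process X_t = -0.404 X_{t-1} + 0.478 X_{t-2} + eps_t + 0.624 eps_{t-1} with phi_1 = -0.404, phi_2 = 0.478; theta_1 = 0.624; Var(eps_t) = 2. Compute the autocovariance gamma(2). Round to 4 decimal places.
\gamma(2) = 1.1987

Multiply the model equation by X_{t-k} and take expectations. With theta_0 = psi_0 = 1 and psi_j the MA(infinity) weights, this gives
  gamma(k) - sum_i phi_i gamma(k-i) = c_k,
  c_k = sigma^2 * sum_{j=k..q} theta_j psi_{j-k}   (c_k = 0 for k > q),
using gamma(-m) = gamma(m).
psi-weights needed (psi_j = theta_j + sum_i phi_i psi_{j-i}):
  psi_1 = theta_1 + phi_1 = 0.624 + (-0.404) = 0.22
Right-hand sides:
  c_0 = sigma^2 (1 + theta_1 psi_1) = 2 * (1 + (0.624)(0.22)) = 2 * 1.13728 = 2.27456
  c_1 = sigma^2 theta_1 = 2 * (0.624) = 1.248
  c_2 = 0
Equations for k = 0, 1, 2 (AR order 2, c_2 = 0):
  (E0) gamma(0) = phi_1 gamma(1) + phi_2 gamma(2) + c_0
  (E1) gamma(1) = phi_1 gamma(0) + phi_2 gamma(1) + c_1
  (E2) gamma(2) = phi_1 gamma(1) + phi_2 gamma(0)
From (E1): gamma(1) = A gamma(0) + B with
  A = phi_1 / (1 - phi_2) = -0.404 / 0.522 = -0.773946,   B = c_1 / (1 - phi_2) = 1.248 / 0.522 = 2.390805.
Insert (E2) into (E0): gamma(0) (1 - phi_2^2) = phi_1 (1 + phi_2) gamma(1) + c_0.
  phi_1 (1 + phi_2) = (-0.404)(1.478) = -0.597112,   1 - phi_2^2 = 0.771516.
Replace gamma(1) by A gamma(0) + B and collect gamma(0):
  gamma(0) [0.771516 - (-0.597112)(-0.773946)] = (-0.597112)(2.390805) + 2.27456
  gamma(0) * 0.309383 = 0.846982
  gamma(0) = 0.846982 / 0.309383 = 2.737645.
  gamma(1) = A gamma(0) + B = (-0.773946)(2.737645) + (2.390805) = 0.272014.
  gamma(2) = phi_1 gamma(1) + phi_2 gamma(0) = (-0.404)(0.272014) + (0.478)(2.737645) = 1.198701.
Therefore gamma(2) = 1.1987 (to 4 decimal places).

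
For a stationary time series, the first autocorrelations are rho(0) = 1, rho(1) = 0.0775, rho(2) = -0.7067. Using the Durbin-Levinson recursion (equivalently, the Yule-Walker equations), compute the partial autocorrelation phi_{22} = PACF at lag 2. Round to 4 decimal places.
\phi_{22} = -0.7170

The PACF at lag k is phi_{kk}, the last component of the solution
to the Yule-Walker system G_k phi = r_k where
  (G_k)_{ij} = rho(|i - j|), (r_k)_i = rho(i), i,j = 1..k.
Equivalently, Durbin-Levinson gives phi_{kk} iteratively:
  phi_{11} = rho(1)
  phi_{kk} = [rho(k) - sum_{j=1..k-1} phi_{k-1,j} rho(k-j)]
            / [1 - sum_{j=1..k-1} phi_{k-1,j} rho(j)],
  phi_{k,j} = phi_{k-1,j} - phi_{kk} phi_{k-1,k-j},  j = 1..k-1.
Step k = 1:
  phi_11 = rho(1) = 0.0775.
Step k = 2:
  phi_22 = [rho(2) - phi_11 rho(1)] / [1 - phi_11 rho(1)] = [-0.7067 - (0.0775)(0.0775)] / [1 - (0.0775)(0.0775)]
         = -0.71270625 / 0.99399375 = -0.717.
Therefore phi_{22} = -0.7170.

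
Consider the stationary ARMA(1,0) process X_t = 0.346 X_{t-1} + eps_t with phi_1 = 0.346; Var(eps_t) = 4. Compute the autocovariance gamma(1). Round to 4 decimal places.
\gamma(1) = 1.5722

Multiply the model equation by X_{t-k} and take expectations. With theta_0 = psi_0 = 1 and psi_j the MA(infinity) weights, this gives
  gamma(k) - sum_i phi_i gamma(k-i) = c_k,
  c_k = sigma^2 * sum_{j=k..q} theta_j psi_{j-k}   (c_k = 0 for k > q),
using gamma(-m) = gamma(m).
Pure AR (q = 0): c_0 = sigma^2 = 4, c_k = 0 for k >= 1.
Equations for k = 0 and k = 1 (AR order 1):
  gamma(0) = phi_1 gamma(1) + c_0
  gamma(1) = phi_1 gamma(0) + c_1
Substituting the second into the first: gamma(0) (1 - phi_1^2) = c_0 + phi_1 c_1, so
  gamma(0) = c_0 / (1 - phi_1^2) = 4 / (1 - (0.346)^2) = 4 / 0.880284 = 4.543988.
  gamma(1) = phi_1 gamma(0) = (0.346)(4.543988) = 1.57222.
Therefore gamma(1) = 1.5722 (to 4 decimal places).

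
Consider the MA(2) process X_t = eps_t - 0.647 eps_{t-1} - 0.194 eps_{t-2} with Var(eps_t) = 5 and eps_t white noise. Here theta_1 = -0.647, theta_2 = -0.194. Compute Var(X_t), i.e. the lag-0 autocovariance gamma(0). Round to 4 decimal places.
\gamma(0) = 7.2812

For an MA(q) process X_t = eps_t + sum_i theta_i eps_{t-i} with
Var(eps_t) = sigma^2, the variance is
  gamma(0) = sigma^2 * (1 + sum_i theta_i^2).
  sum_i theta_i^2 = (-0.647)^2 + (-0.194)^2 = 0.418609 + 0.037636 = 0.456245.
  gamma(0) = 5 * (1 + 0.456245) = 5 * 1.456245 = 7.281225, which rounds to 7.2812.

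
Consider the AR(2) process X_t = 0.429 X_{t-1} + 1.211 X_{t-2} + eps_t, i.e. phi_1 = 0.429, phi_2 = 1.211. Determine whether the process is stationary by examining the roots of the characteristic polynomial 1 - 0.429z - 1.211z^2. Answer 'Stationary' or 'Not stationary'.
\text{Not stationary}

The AR(p) characteristic polynomial is P(z) = 1 - 0.429z - 1.211z^2.
Stationarity requires all roots to lie outside the unit circle, i.e. |z| > 1 for every root.
Set 1 + (-0.429) z + (-1.211) z^2 = 0, i.e. a z^2 + b z + c = 0 with a = -1.211, b = -0.429, c = 1.
Discriminant D = b^2 - 4ac = (-0.429)^2 - 4*(-1.211)*1 = 0.184041 - (-4.844) = 5.028041.
D >= 0, so the roots are real: z = (-b +/- sqrt(D)) / (2a) = (0.429 +/- 2.242329) / (-2.422).
  z_1 = (0.429 + 2.242329) / (-2.422) = -1.1029,   |z_1| = 1.1029.
  z_2 = (0.429 - 2.242329) / (-2.422) = 0.7487,   |z_2| = 0.7487.
Moduli of all roots: 1.1029, 0.7487.
All moduli strictly greater than 1? No.
Verdict: Not stationary.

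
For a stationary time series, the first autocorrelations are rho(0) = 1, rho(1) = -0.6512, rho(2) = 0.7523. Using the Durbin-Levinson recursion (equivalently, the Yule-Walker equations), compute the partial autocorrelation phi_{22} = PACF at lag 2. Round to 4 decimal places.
\phi_{22} = 0.5699

The PACF at lag k is phi_{kk}, the last component of the solution
to the Yule-Walker system G_k phi = r_k where
  (G_k)_{ij} = rho(|i - j|), (r_k)_i = rho(i), i,j = 1..k.
Equivalently, Durbin-Levinson gives phi_{kk} iteratively:
  phi_{11} = rho(1)
  phi_{kk} = [rho(k) - sum_{j=1..k-1} phi_{k-1,j} rho(k-j)]
            / [1 - sum_{j=1..k-1} phi_{k-1,j} rho(j)],
  phi_{k,j} = phi_{k-1,j} - phi_{kk} phi_{k-1,k-j},  j = 1..k-1.
Step k = 1:
  phi_11 = rho(1) = -0.6512.
Step k = 2:
  phi_22 = [rho(2) - phi_11 rho(1)] / [1 - phi_11 rho(1)] = [0.7523 - (-0.6512)(-0.6512)] / [1 - (-0.6512)(-0.6512)]
         = 0.32823856 / 0.57593856 = 0.5699.
Therefore phi_{22} = 0.5699.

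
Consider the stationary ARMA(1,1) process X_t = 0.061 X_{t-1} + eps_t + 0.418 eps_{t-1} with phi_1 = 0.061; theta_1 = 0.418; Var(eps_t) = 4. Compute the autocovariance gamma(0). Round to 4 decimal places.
\gamma(0) = 4.9212

Multiply the model equation by X_{t-k} and take expectations. With theta_0 = psi_0 = 1 and psi_j the MA(infinity) weights, this gives
  gamma(k) - sum_i phi_i gamma(k-i) = c_k,
  c_k = sigma^2 * sum_{j=k..q} theta_j psi_{j-k}   (c_k = 0 for k > q),
using gamma(-m) = gamma(m).
psi-weights needed (psi_j = theta_j + sum_i phi_i psi_{j-i}):
  psi_1 = theta_1 + phi_1 = 0.418 + (0.061) = 0.479
Right-hand sides:
  c_0 = sigma^2 (1 + theta_1 psi_1) = 4 * (1 + (0.418)(0.479)) = 4 * 1.200222 = 4.800888
  c_1 = sigma^2 theta_1 = 4 * (0.418) = 1.672
  c_2 = 0
Equations for k = 0 and k = 1 (AR order 1):
  gamma(0) = phi_1 gamma(1) + c_0
  gamma(1) = phi_1 gamma(0) + c_1
Substituting the second into the first: gamma(0) (1 - phi_1^2) = c_0 + phi_1 c_1, so
  gamma(0) = (c_0 + phi_1 c_1) / (1 - phi_1^2) = (4.800888 + (0.061)(1.672)) / (1 - (0.061)^2) = 4.90288 / 0.996279 = 4.921192.
Therefore gamma(0) = 4.9212 (to 4 decimal places).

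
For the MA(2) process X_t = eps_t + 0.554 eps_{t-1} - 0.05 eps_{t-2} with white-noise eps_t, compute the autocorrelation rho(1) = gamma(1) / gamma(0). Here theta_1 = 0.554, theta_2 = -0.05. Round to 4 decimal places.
\rho(1) = 0.4019

For an MA(q) process with theta_0 = 1, the autocovariance is
  gamma(k) = sigma^2 * sum_{i=0..q-k} theta_i * theta_{i+k},
and rho(k) = gamma(k) / gamma(0). Sigma^2 cancels.
  numerator   = (1)*(0.554) + (0.554)*(-0.05) = 0.5263.
  denominator = (1)^2 + (0.554)^2 + (-0.05)^2 = 1.309416.
  rho(1) = 0.5263 / 1.309416 = 0.4019.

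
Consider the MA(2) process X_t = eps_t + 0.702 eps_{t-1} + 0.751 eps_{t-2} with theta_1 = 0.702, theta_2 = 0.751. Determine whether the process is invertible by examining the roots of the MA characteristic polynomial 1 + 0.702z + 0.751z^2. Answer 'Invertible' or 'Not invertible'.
\text{Invertible}

The MA(q) characteristic polynomial is P(z) = 1 + 0.702z + 0.751z^2.
Invertibility requires all roots to lie outside the unit circle, i.e. |z| > 1 for every root.
Set 1 + (0.702) z + (0.751) z^2 = 0, i.e. a z^2 + b z + c = 0 with a = 0.751, b = 0.702, c = 1.
Discriminant D = b^2 - 4ac = (0.702)^2 - 4*(0.751)*1 = 0.492804 - (3.004) = -2.511196.
D < 0, so the roots are the complex-conjugate pair z = (-b +/- i sqrt(-D)) / (2a) = -0.4674 +/- 1.055i.
For a conjugate pair |z|^2 = z * conj(z) = (product of roots) = c/a = 1/(0.751) = 1.331558, so |z| = sqrt(1.331558) = 1.1539 for both roots.
Moduli of all roots: 1.1539, 1.1539.
All moduli strictly greater than 1? Yes.
Verdict: Invertible.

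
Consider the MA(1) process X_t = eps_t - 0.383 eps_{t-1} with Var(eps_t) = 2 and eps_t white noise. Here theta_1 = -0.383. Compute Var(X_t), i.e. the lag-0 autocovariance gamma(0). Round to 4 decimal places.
\gamma(0) = 2.2934

For an MA(q) process X_t = eps_t + sum_i theta_i eps_{t-i} with
Var(eps_t) = sigma^2, the variance is
  gamma(0) = sigma^2 * (1 + sum_i theta_i^2).
  sum_i theta_i^2 = (-0.383)^2 = 0.146689.
  gamma(0) = 2 * (1 + 0.146689) = 2 * 1.146689 = 2.293378, which rounds to 2.2934.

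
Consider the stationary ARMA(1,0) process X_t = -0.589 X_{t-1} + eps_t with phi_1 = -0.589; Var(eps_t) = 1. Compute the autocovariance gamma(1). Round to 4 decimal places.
\gamma(1) = -0.9019

Multiply the model equation by X_{t-k} and take expectations. With theta_0 = psi_0 = 1 and psi_j the MA(infinity) weights, this gives
  gamma(k) - sum_i phi_i gamma(k-i) = c_k,
  c_k = sigma^2 * sum_{j=k..q} theta_j psi_{j-k}   (c_k = 0 for k > q),
using gamma(-m) = gamma(m).
Pure AR (q = 0): c_0 = sigma^2 = 1, c_k = 0 for k >= 1.
Equations for k = 0 and k = 1 (AR order 1):
  gamma(0) = phi_1 gamma(1) + c_0
  gamma(1) = phi_1 gamma(0) + c_1
Substituting the second into the first: gamma(0) (1 - phi_1^2) = c_0 + phi_1 c_1, so
  gamma(0) = c_0 / (1 - phi_1^2) = 1 / (1 - (-0.589)^2) = 1 / 0.653079 = 1.531208.
  gamma(1) = phi_1 gamma(0) = (-0.589)(1.531208) = -0.901882.
Therefore gamma(1) = -0.9019 (to 4 decimal places).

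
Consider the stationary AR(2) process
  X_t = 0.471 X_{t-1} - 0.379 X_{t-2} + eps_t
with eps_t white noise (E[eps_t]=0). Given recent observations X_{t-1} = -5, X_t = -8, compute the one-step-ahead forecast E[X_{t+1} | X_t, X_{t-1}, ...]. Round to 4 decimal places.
E[X_{t+1} \mid \mathcal F_t] = -1.8730

For an AR(p) model X_t = c + sum_i phi_i X_{t-i} + eps_t, the
one-step-ahead conditional mean is
  E[X_{t+1} | X_t, ...] = c + sum_i phi_i X_{t+1-i}.
Substitute known values:
  E[X_{t+1} | ...] = (0.471) * (-8) + (-0.379) * (-5)
                   = -1.8730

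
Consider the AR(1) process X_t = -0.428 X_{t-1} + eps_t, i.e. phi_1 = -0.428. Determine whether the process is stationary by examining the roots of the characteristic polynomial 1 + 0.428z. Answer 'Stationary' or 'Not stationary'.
\text{Stationary}

The AR(p) characteristic polynomial is P(z) = 1 + 0.428z.
Stationarity requires all roots to lie outside the unit circle, i.e. |z| > 1 for every root.
This is linear in z: 1 + (0.428) z = 0  =>  z = -1/(0.428) = -2.336449,  |z| = 2.336449.
Moduli of all roots: 2.3364.
All moduli strictly greater than 1? Yes.
Verdict: Stationary.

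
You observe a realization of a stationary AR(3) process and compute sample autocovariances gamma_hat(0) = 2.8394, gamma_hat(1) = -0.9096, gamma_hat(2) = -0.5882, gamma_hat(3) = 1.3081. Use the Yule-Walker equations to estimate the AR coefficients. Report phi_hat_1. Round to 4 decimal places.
\hat\phi_{1} = -0.3170

The Yule-Walker equations for an AR(p) process read, in matrix form,
  Gamma_p phi = r_p,   with   (Gamma_p)_{ij} = gamma(|i - j|),
                       (r_p)_i = gamma(i),   i,j = 1..p.
Substitute the sample gammas (Toeplitz matrix and right-hand side of size 3):
  Gamma_p = [[2.8394, -0.9096, -0.5882], [-0.9096, 2.8394, -0.9096], [-0.5882, -0.9096, 2.8394]]
  r_p     = [-0.9096, -0.5882, 1.3081]
Written out (R1..R3):
  (R1) 2.8394 phi_1 - 0.9096 phi_2 - 0.5882 phi_3 = -0.9096
  (R2) -0.9096 phi_1 + 2.8394 phi_2 - 0.9096 phi_3 = -0.5882
  (R3) -0.5882 phi_1 - 0.9096 phi_2 + 2.8394 phi_3 = 1.3081
Gaussian elimination:
  R2 <- R2 - (-0.9096/2.8394) R1 = R2 - (-0.320349) R1:  2.54801 phi_2 - 1.098029 phi_3 = -0.87959
  R3 <- R3 - (-0.5882/2.8394) R1 = R3 - (-0.207156) R1:  -1.098029 phi_2 + 2.717551 phi_3 = 1.119671
  R3 <- R3 - (-1.098029/2.54801) R2 = R3 - (-0.430936) R2:  2.24437 phi_3 = 0.740624
Back-substitution:
  phi_hat_3 = 0.740624 / 2.24437 = 0.329992
  phi_hat_2 = (-0.87959 - (-1.098029)(0.329992)) / 2.54801 = -0.203001
  phi_hat_1 = (-0.9096 - (-0.9096)(-0.203001) - (-0.5882)(0.329992)) / 2.8394 = -0.317021
So phi_hat = [-0.3170, -0.2030, 0.3300].
Therefore phi_hat_1 = -0.3170.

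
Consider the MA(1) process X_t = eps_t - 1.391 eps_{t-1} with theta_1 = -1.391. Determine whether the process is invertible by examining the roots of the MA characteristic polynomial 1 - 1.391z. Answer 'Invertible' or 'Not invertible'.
\text{Not invertible}

The MA(q) characteristic polynomial is P(z) = 1 - 1.391z.
Invertibility requires all roots to lie outside the unit circle, i.e. |z| > 1 for every root.
This is linear in z: 1 + (-1.391) z = 0  =>  z = -1/(-1.391) = 0.718907,  |z| = 0.718907.
Moduli of all roots: 0.7189.
All moduli strictly greater than 1? No.
Verdict: Not invertible.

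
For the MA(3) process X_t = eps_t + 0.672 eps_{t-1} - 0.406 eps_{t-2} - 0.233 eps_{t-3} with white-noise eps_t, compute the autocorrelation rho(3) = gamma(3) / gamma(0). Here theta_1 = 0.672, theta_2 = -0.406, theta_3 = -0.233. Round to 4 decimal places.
\rho(3) = -0.1395

For an MA(q) process with theta_0 = 1, the autocovariance is
  gamma(k) = sigma^2 * sum_{i=0..q-k} theta_i * theta_{i+k},
and rho(k) = gamma(k) / gamma(0). Sigma^2 cancels.
  numerator   = (1)*(-0.233) = -0.233.
  denominator = (1)^2 + (0.672)^2 + (-0.406)^2 + (-0.233)^2 = 1.670709.
  rho(3) = -0.233 / 1.670709 = -0.1395.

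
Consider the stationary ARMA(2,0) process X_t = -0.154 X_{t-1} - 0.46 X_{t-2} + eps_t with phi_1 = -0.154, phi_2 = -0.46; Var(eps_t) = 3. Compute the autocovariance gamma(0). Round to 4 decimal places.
\gamma(0) = 3.8480

Multiply the model equation by X_{t-k} and take expectations. With theta_0 = psi_0 = 1 and psi_j the MA(infinity) weights, this gives
  gamma(k) - sum_i phi_i gamma(k-i) = c_k,
  c_k = sigma^2 * sum_{j=k..q} theta_j psi_{j-k}   (c_k = 0 for k > q),
using gamma(-m) = gamma(m).
Pure AR (q = 0): c_0 = sigma^2 = 3, c_k = 0 for k >= 1.
Equations for k = 0, 1, 2 (AR order 2, c_2 = 0):
  (E0) gamma(0) = phi_1 gamma(1) + phi_2 gamma(2) + c_0
  (E1) gamma(1) = phi_1 gamma(0) + phi_2 gamma(1) + c_1
  (E2) gamma(2) = phi_1 gamma(1) + phi_2 gamma(0)
From (E1): gamma(1) = A gamma(0) + B with
  A = phi_1 / (1 - phi_2) = -0.154 / 1.46 = -0.105479,   B = c_1 / (1 - phi_2) = 0 / 1.46 = 0.
Insert (E2) into (E0): gamma(0) (1 - phi_2^2) = phi_1 (1 + phi_2) gamma(1) + c_0.
  phi_1 (1 + phi_2) = (-0.154)(0.54) = -0.08316,   1 - phi_2^2 = 0.7884.
Replace gamma(1) by A gamma(0) + B and collect gamma(0):
  gamma(0) [0.7884 - (-0.08316)(-0.105479)] = c_0 = 3
  gamma(0) * 0.779628 = 3
  gamma(0) = 3 / 0.779628 = 3.847987.
Therefore gamma(0) = 3.8480 (to 4 decimal places).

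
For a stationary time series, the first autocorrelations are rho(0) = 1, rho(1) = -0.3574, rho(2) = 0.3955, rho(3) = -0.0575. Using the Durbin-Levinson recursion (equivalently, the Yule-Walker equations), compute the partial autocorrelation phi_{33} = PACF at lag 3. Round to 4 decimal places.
\phi_{33} = 0.1901

The PACF at lag k is phi_{kk}, the last component of the solution
to the Yule-Walker system G_k phi = r_k where
  (G_k)_{ij} = rho(|i - j|), (r_k)_i = rho(i), i,j = 1..k.
Equivalently, Durbin-Levinson gives phi_{kk} iteratively:
  phi_{11} = rho(1)
  phi_{kk} = [rho(k) - sum_{j=1..k-1} phi_{k-1,j} rho(k-j)]
            / [1 - sum_{j=1..k-1} phi_{k-1,j} rho(j)],
  phi_{k,j} = phi_{k-1,j} - phi_{kk} phi_{k-1,k-j},  j = 1..k-1.
Step k = 1:
  phi_11 = rho(1) = -0.3574.
Step k = 2:
  phi_22 = [rho(2) - phi_11 rho(1)] / [1 - phi_11 rho(1)] = [0.3955 - (-0.3574)(-0.3574)] / [1 - (-0.3574)(-0.3574)]
         = 0.26776524 / 0.87226524 = 0.306977.
  Update: phi_21 = phi_11 - phi_22 phi_11 = -0.3574 - (0.306977)(-0.3574) = -0.247686.
Step k = 3:
  phi_33 = [rho(3) - phi_21 rho(2) - phi_22 rho(1)] / [1 - phi_21 rho(1) - phi_22 rho(2)]
    numerator   = -0.0575 - (-0.247686)(0.3955) - (0.306977)(-0.3574) = 0.15017353
    denominator = 1 - (-0.247686)(-0.3574) - (0.306977)(0.3955) = 0.79006751
  phi_33 = 0.15017353 / 0.79006751 = 0.1901.
Therefore phi_{33} = 0.1901.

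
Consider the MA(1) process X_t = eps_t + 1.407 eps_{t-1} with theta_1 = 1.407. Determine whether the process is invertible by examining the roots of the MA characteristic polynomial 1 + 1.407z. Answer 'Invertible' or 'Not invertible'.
\text{Not invertible}

The MA(q) characteristic polynomial is P(z) = 1 + 1.407z.
Invertibility requires all roots to lie outside the unit circle, i.e. |z| > 1 for every root.
This is linear in z: 1 + (1.407) z = 0  =>  z = -1/(1.407) = -0.710732,  |z| = 0.710732.
Moduli of all roots: 0.7107.
All moduli strictly greater than 1? No.
Verdict: Not invertible.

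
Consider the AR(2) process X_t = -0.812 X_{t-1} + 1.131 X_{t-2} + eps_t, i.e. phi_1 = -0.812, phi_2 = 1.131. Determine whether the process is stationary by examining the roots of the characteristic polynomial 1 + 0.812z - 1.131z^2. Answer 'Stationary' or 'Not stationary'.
\text{Not stationary}

The AR(p) characteristic polynomial is P(z) = 1 + 0.812z - 1.131z^2.
Stationarity requires all roots to lie outside the unit circle, i.e. |z| > 1 for every root.
Set 1 + (0.812) z + (-1.131) z^2 = 0, i.e. a z^2 + b z + c = 0 with a = -1.131, b = 0.812, c = 1.
Discriminant D = b^2 - 4ac = (0.812)^2 - 4*(-1.131)*1 = 0.659344 - (-4.524) = 5.183344.
D >= 0, so the roots are real: z = (-b +/- sqrt(D)) / (2a) = (-0.812 +/- 2.276696) / (-2.262).
  z_1 = (-0.812 + 2.276696) / (-2.262) = -0.6475,   |z_1| = 0.6475.
  z_2 = (-0.812 - 2.276696) / (-2.262) = 1.3655,   |z_2| = 1.3655.
Moduli of all roots: 0.6475, 1.3655.
All moduli strictly greater than 1? No.
Verdict: Not stationary.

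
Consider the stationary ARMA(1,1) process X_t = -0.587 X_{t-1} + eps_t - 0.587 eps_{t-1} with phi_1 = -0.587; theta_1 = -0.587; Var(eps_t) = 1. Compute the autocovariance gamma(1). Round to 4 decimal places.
\gamma(1) = -2.4084

Multiply the model equation by X_{t-k} and take expectations. With theta_0 = psi_0 = 1 and psi_j the MA(infinity) weights, this gives
  gamma(k) - sum_i phi_i gamma(k-i) = c_k,
  c_k = sigma^2 * sum_{j=k..q} theta_j psi_{j-k}   (c_k = 0 for k > q),
using gamma(-m) = gamma(m).
psi-weights needed (psi_j = theta_j + sum_i phi_i psi_{j-i}):
  psi_1 = theta_1 + phi_1 = -0.587 + (-0.587) = -1.174
Right-hand sides:
  c_0 = sigma^2 (1 + theta_1 psi_1) = 1 * (1 + (-0.587)(-1.174)) = 1 * 1.689138 = 1.689138
  c_1 = sigma^2 theta_1 = 1 * (-0.587) = -0.587
  c_2 = 0
Equations for k = 0 and k = 1 (AR order 1):
  gamma(0) = phi_1 gamma(1) + c_0
  gamma(1) = phi_1 gamma(0) + c_1
Substituting the second into the first: gamma(0) (1 - phi_1^2) = c_0 + phi_1 c_1, so
  gamma(0) = (c_0 + phi_1 c_1) / (1 - phi_1^2) = (1.689138 + (-0.587)(-0.587)) / (1 - (-0.587)^2) = 2.033707 / 0.655431 = 3.102854.
  gamma(1) = phi_1 gamma(0) + c_1 = (-0.587)(3.102854) + (-0.587) = -2.408376.
Therefore gamma(1) = -2.4084 (to 4 decimal places).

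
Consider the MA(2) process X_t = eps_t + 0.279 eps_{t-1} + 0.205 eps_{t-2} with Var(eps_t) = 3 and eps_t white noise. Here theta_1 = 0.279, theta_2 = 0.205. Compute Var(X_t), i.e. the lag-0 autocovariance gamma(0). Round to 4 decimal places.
\gamma(0) = 3.3596

For an MA(q) process X_t = eps_t + sum_i theta_i eps_{t-i} with
Var(eps_t) = sigma^2, the variance is
  gamma(0) = sigma^2 * (1 + sum_i theta_i^2).
  sum_i theta_i^2 = (0.279)^2 + (0.205)^2 = 0.077841 + 0.042025 = 0.119866.
  gamma(0) = 3 * (1 + 0.119866) = 3 * 1.119866 = 3.359598, which rounds to 3.3596.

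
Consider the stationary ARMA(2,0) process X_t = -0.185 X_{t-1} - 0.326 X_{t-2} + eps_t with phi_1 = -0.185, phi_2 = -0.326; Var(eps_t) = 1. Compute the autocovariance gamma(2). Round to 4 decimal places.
\gamma(2) = -0.3426

Multiply the model equation by X_{t-k} and take expectations. With theta_0 = psi_0 = 1 and psi_j the MA(infinity) weights, this gives
  gamma(k) - sum_i phi_i gamma(k-i) = c_k,
  c_k = sigma^2 * sum_{j=k..q} theta_j psi_{j-k}   (c_k = 0 for k > q),
using gamma(-m) = gamma(m).
Pure AR (q = 0): c_0 = sigma^2 = 1, c_k = 0 for k >= 1.
Equations for k = 0, 1, 2 (AR order 2, c_2 = 0):
  (E0) gamma(0) = phi_1 gamma(1) + phi_2 gamma(2) + c_0
  (E1) gamma(1) = phi_1 gamma(0) + phi_2 gamma(1) + c_1
  (E2) gamma(2) = phi_1 gamma(1) + phi_2 gamma(0)
From (E1): gamma(1) = A gamma(0) + B with
  A = phi_1 / (1 - phi_2) = -0.185 / 1.326 = -0.139517,   B = c_1 / (1 - phi_2) = 0 / 1.326 = 0.
Insert (E2) into (E0): gamma(0) (1 - phi_2^2) = phi_1 (1 + phi_2) gamma(1) + c_0.
  phi_1 (1 + phi_2) = (-0.185)(0.674) = -0.12469,   1 - phi_2^2 = 0.893724.
Replace gamma(1) by A gamma(0) + B and collect gamma(0):
  gamma(0) [0.893724 - (-0.12469)(-0.139517)] = c_0 = 1
  gamma(0) * 0.876328 = 1
  gamma(0) = 1 / 0.876328 = 1.141126.
  gamma(1) = A gamma(0) = (-0.139517)(1.141126) = -0.159207.
  gamma(2) = phi_1 gamma(1) + phi_2 gamma(0) = (-0.185)(-0.159207) + (-0.326)(1.141126) = -0.342554.
Therefore gamma(2) = -0.3426 (to 4 decimal places).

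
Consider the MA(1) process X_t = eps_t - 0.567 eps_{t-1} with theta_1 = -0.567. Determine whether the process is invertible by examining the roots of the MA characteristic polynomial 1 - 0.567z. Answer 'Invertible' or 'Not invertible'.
\text{Invertible}

The MA(q) characteristic polynomial is P(z) = 1 - 0.567z.
Invertibility requires all roots to lie outside the unit circle, i.e. |z| > 1 for every root.
This is linear in z: 1 + (-0.567) z = 0  =>  z = -1/(-0.567) = 1.763668,  |z| = 1.763668.
Moduli of all roots: 1.7637.
All moduli strictly greater than 1? Yes.
Verdict: Invertible.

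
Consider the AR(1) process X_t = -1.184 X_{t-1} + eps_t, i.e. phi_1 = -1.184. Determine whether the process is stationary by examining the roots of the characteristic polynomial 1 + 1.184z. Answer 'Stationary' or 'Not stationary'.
\text{Not stationary}

The AR(p) characteristic polynomial is P(z) = 1 + 1.184z.
Stationarity requires all roots to lie outside the unit circle, i.e. |z| > 1 for every root.
This is linear in z: 1 + (1.184) z = 0  =>  z = -1/(1.184) = -0.844595,  |z| = 0.844595.
Moduli of all roots: 0.8446.
All moduli strictly greater than 1? No.
Verdict: Not stationary.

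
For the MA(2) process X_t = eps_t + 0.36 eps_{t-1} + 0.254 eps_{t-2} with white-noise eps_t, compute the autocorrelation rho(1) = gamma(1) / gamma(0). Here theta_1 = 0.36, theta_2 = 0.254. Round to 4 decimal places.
\rho(1) = 0.3781

For an MA(q) process with theta_0 = 1, the autocovariance is
  gamma(k) = sigma^2 * sum_{i=0..q-k} theta_i * theta_{i+k},
and rho(k) = gamma(k) / gamma(0). Sigma^2 cancels.
  numerator   = (1)*(0.36) + (0.36)*(0.254) = 0.45144.
  denominator = (1)^2 + (0.36)^2 + (0.254)^2 = 1.194116.
  rho(1) = 0.45144 / 1.194116 = 0.3781.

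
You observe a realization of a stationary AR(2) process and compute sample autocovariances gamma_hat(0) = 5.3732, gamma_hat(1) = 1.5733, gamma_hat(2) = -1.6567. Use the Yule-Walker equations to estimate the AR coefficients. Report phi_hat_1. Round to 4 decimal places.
\hat\phi_{1} = 0.4190

The Yule-Walker equations for an AR(p) process read, in matrix form,
  Gamma_p phi = r_p,   with   (Gamma_p)_{ij} = gamma(|i - j|),
                       (r_p)_i = gamma(i),   i,j = 1..p.
Substitute the sample gammas (Toeplitz matrix and right-hand side of size 2):
  Gamma_p = [[5.3732, 1.5733], [1.5733, 5.3732]]
  r_p     = [1.5733, -1.6567]
Written out:
  5.3732 phi_1 + 1.5733 phi_2 = 1.5733
  1.5733 phi_1 + 5.3732 phi_2 = -1.6567
Solve by Cramer's rule:
  det = gamma(0)^2 - gamma(1)^2 = (5.3732)^2 - (1.5733)^2 = 28.87127824 - 2.47527289 = 26.39600535
  phi_hat_1 = [gamma(1) gamma(0) - gamma(1) gamma(2)] / det = [(1.5733)(5.3732) - (1.5733)(-1.6567)] / 26.39600535 = 11.06014167 / 26.39600535 = 0.419
  phi_hat_2 = [gamma(0) gamma(2) - gamma(1)^2] / det = [(5.3732)(-1.6567) - (1.5733)^2] / 26.39600535 = -11.37705333 / 26.39600535 = -0.431
So phi_hat = [0.4190, -0.4310].
Therefore phi_hat_1 = 0.4190.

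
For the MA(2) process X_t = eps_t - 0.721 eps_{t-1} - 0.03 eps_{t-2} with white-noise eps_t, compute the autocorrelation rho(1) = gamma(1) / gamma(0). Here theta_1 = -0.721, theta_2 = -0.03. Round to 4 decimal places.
\rho(1) = -0.4599

For an MA(q) process with theta_0 = 1, the autocovariance is
  gamma(k) = sigma^2 * sum_{i=0..q-k} theta_i * theta_{i+k},
and rho(k) = gamma(k) / gamma(0). Sigma^2 cancels.
  numerator   = (1)*(-0.721) + (-0.721)*(-0.03) = -0.69937.
  denominator = (1)^2 + (-0.721)^2 + (-0.03)^2 = 1.520741.
  rho(1) = -0.69937 / 1.520741 = -0.4599.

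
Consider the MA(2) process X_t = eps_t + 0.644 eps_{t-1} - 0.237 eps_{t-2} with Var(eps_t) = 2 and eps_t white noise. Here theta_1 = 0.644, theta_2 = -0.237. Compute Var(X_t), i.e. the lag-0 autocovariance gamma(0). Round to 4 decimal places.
\gamma(0) = 2.9418

For an MA(q) process X_t = eps_t + sum_i theta_i eps_{t-i} with
Var(eps_t) = sigma^2, the variance is
  gamma(0) = sigma^2 * (1 + sum_i theta_i^2).
  sum_i theta_i^2 = (0.644)^2 + (-0.237)^2 = 0.414736 + 0.056169 = 0.470905.
  gamma(0) = 2 * (1 + 0.470905) = 2 * 1.470905 = 2.94181, which rounds to 2.9418.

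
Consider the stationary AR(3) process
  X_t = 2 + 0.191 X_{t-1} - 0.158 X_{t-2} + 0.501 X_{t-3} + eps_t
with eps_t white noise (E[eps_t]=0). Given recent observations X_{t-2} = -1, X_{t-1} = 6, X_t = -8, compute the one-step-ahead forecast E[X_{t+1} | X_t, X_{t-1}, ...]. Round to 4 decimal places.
E[X_{t+1} \mid \mathcal F_t] = -0.9770

For an AR(p) model X_t = c + sum_i phi_i X_{t-i} + eps_t, the
one-step-ahead conditional mean is
  E[X_{t+1} | X_t, ...] = c + sum_i phi_i X_{t+1-i}.
Substitute known values:
  E[X_{t+1} | ...] = 2 + (0.191) * (-8) + (-0.158) * (6) + (0.501) * (-1)
                   = -0.9770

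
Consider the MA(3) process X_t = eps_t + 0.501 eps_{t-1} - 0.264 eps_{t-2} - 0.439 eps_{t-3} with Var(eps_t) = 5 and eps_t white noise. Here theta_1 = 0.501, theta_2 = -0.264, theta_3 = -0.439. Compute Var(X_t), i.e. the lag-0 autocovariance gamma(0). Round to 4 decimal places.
\gamma(0) = 7.5671

For an MA(q) process X_t = eps_t + sum_i theta_i eps_{t-i} with
Var(eps_t) = sigma^2, the variance is
  gamma(0) = sigma^2 * (1 + sum_i theta_i^2).
  sum_i theta_i^2 = (0.501)^2 + (-0.264)^2 + (-0.439)^2 = 0.251001 + 0.069696 + 0.192721 = 0.513418.
  gamma(0) = 5 * (1 + 0.513418) = 5 * 1.513418 = 7.56709, which rounds to 7.5671.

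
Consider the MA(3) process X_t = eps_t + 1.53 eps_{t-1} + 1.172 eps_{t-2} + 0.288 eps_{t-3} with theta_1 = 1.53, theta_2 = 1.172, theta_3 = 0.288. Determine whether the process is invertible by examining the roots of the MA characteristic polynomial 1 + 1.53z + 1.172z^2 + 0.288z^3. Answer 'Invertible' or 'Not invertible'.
\text{Invertible}

The MA(q) characteristic polynomial is P(z) = 1 + 1.53z + 1.172z^2 + 0.288z^3.
Invertibility requires all roots to lie outside the unit circle, i.e. |z| > 1 for every root.
Degree 3: look for a simple real root z0 first, then factor out (1 - z/z0) and solve the remaining quadratic.
Testing z0 = -2.5: P(-2.5) = 1 + (1.53)(-2.5) + (1.172)(-2.5)^2 + (0.288)(-2.5)^3
  = 1 + (-3.825) + (7.325) + (-4.5) = 0.  So z_0 = -2.5 is a root, |z_0| = 2.5.
Divide out the factor (1 + 0.4 z) = (1 - z/z0) (since 1/z0 = -0.4):
  P(z) = (1 + 0.4 z)(1 + (1.13) z + (0.72) z^2)
  [check: z-coef 1.13 - (-0.4) = 1.53; z^2-coef 0.72 - (-0.4)(1.13) = 1.172; z^3-coef -(-0.4)(0.72) = 0.288.]
Remaining roots from the quadratic factor 1 + (1.13) z + (0.72) z^2:
  Set 1 + (1.13) z + (0.72) z^2 = 0, i.e. a z^2 + b z + c = 0 with a = 0.72, b = 1.13, c = 1.
  Discriminant D = b^2 - 4ac = (1.13)^2 - 4*(0.72)*1 = 1.2769 - (2.88) = -1.6031.
  D < 0, so the roots are the complex-conjugate pair z = (-b +/- i sqrt(-D)) / (2a) = -0.7847 +/- 0.8793i.
  For a conjugate pair |z|^2 = z * conj(z) = (product of roots) = c/a = 1/(0.72) = 1.388889, so |z| = sqrt(1.388889) = 1.1785 for both roots.
Moduli of all roots: 2.5000, 1.1785, 1.1785.
All moduli strictly greater than 1? Yes.
Verdict: Invertible.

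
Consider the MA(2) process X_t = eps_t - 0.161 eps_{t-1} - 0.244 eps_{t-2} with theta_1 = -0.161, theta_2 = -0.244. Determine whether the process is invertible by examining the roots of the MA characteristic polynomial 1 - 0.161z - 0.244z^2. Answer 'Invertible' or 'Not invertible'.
\text{Invertible}

The MA(q) characteristic polynomial is P(z) = 1 - 0.161z - 0.244z^2.
Invertibility requires all roots to lie outside the unit circle, i.e. |z| > 1 for every root.
Set 1 + (-0.161) z + (-0.244) z^2 = 0, i.e. a z^2 + b z + c = 0 with a = -0.244, b = -0.161, c = 1.
Discriminant D = b^2 - 4ac = (-0.161)^2 - 4*(-0.244)*1 = 0.025921 - (-0.976) = 1.001921.
D >= 0, so the roots are real: z = (-b +/- sqrt(D)) / (2a) = (0.161 +/- 1.00096) / (-0.488).
  z_1 = (0.161 + 1.00096) / (-0.488) = -2.3811,   |z_1| = 2.3811.
  z_2 = (0.161 - 1.00096) / (-0.488) = 1.7212,   |z_2| = 1.7212.
Moduli of all roots: 2.3811, 1.7212.
All moduli strictly greater than 1? Yes.
Verdict: Invertible.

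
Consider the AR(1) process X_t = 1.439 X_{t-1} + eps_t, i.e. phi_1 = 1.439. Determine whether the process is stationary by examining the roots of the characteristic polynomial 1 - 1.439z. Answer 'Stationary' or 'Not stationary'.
\text{Not stationary}

The AR(p) characteristic polynomial is P(z) = 1 - 1.439z.
Stationarity requires all roots to lie outside the unit circle, i.e. |z| > 1 for every root.
This is linear in z: 1 + (-1.439) z = 0  =>  z = -1/(-1.439) = 0.694927,  |z| = 0.694927.
Moduli of all roots: 0.6949.
All moduli strictly greater than 1? No.
Verdict: Not stationary.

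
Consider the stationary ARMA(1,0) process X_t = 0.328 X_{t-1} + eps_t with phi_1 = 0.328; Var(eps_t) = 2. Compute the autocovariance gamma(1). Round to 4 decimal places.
\gamma(1) = 0.7351

Multiply the model equation by X_{t-k} and take expectations. With theta_0 = psi_0 = 1 and psi_j the MA(infinity) weights, this gives
  gamma(k) - sum_i phi_i gamma(k-i) = c_k,
  c_k = sigma^2 * sum_{j=k..q} theta_j psi_{j-k}   (c_k = 0 for k > q),
using gamma(-m) = gamma(m).
Pure AR (q = 0): c_0 = sigma^2 = 2, c_k = 0 for k >= 1.
Equations for k = 0 and k = 1 (AR order 1):
  gamma(0) = phi_1 gamma(1) + c_0
  gamma(1) = phi_1 gamma(0) + c_1
Substituting the second into the first: gamma(0) (1 - phi_1^2) = c_0 + phi_1 c_1, so
  gamma(0) = c_0 / (1 - phi_1^2) = 2 / (1 - (0.328)^2) = 2 / 0.892416 = 2.241107.
  gamma(1) = phi_1 gamma(0) = (0.328)(2.241107) = 0.735083.
Therefore gamma(1) = 0.7351 (to 4 decimal places).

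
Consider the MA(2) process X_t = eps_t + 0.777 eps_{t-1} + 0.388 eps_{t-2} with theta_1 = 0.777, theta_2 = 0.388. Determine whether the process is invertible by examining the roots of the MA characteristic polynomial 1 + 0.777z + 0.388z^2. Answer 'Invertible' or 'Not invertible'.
\text{Invertible}

The MA(q) characteristic polynomial is P(z) = 1 + 0.777z + 0.388z^2.
Invertibility requires all roots to lie outside the unit circle, i.e. |z| > 1 for every root.
Set 1 + (0.777) z + (0.388) z^2 = 0, i.e. a z^2 + b z + c = 0 with a = 0.388, b = 0.777, c = 1.
Discriminant D = b^2 - 4ac = (0.777)^2 - 4*(0.388)*1 = 0.603729 - (1.552) = -0.948271.
D < 0, so the roots are the complex-conjugate pair z = (-b +/- i sqrt(-D)) / (2a) = -1.0013 +/- 1.2549i.
For a conjugate pair |z|^2 = z * conj(z) = (product of roots) = c/a = 1/(0.388) = 2.57732, so |z| = sqrt(2.57732) = 1.6054 for both roots.
Moduli of all roots: 1.6054, 1.6054.
All moduli strictly greater than 1? Yes.
Verdict: Invertible.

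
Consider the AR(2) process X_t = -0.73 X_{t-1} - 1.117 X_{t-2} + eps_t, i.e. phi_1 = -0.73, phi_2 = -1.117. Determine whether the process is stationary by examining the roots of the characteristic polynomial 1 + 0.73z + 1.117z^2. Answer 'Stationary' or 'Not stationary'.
\text{Not stationary}

The AR(p) characteristic polynomial is P(z) = 1 + 0.73z + 1.117z^2.
Stationarity requires all roots to lie outside the unit circle, i.e. |z| > 1 for every root.
Set 1 + (0.73) z + (1.117) z^2 = 0, i.e. a z^2 + b z + c = 0 with a = 1.117, b = 0.73, c = 1.
Discriminant D = b^2 - 4ac = (0.73)^2 - 4*(1.117)*1 = 0.5329 - (4.468) = -3.9351.
D < 0, so the roots are the complex-conjugate pair z = (-b +/- i sqrt(-D)) / (2a) = -0.3268 +/- 0.888i.
For a conjugate pair |z|^2 = z * conj(z) = (product of roots) = c/a = 1/(1.117) = 0.895255, so |z| = sqrt(0.895255) = 0.9462 for both roots.
Moduli of all roots: 0.9462, 0.9462.
All moduli strictly greater than 1? No.
Verdict: Not stationary.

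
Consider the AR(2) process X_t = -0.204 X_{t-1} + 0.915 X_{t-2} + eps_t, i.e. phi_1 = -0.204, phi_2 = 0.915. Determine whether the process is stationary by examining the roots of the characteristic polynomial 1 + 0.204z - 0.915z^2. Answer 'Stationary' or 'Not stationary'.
\text{Not stationary}

The AR(p) characteristic polynomial is P(z) = 1 + 0.204z - 0.915z^2.
Stationarity requires all roots to lie outside the unit circle, i.e. |z| > 1 for every root.
Set 1 + (0.204) z + (-0.915) z^2 = 0, i.e. a z^2 + b z + c = 0 with a = -0.915, b = 0.204, c = 1.
Discriminant D = b^2 - 4ac = (0.204)^2 - 4*(-0.915)*1 = 0.041616 - (-3.66) = 3.701616.
D >= 0, so the roots are real: z = (-b +/- sqrt(D)) / (2a) = (-0.204 +/- 1.923958) / (-1.83).
  z_1 = (-0.204 + 1.923958) / (-1.83) = -0.9399,   |z_1| = 0.9399.
  z_2 = (-0.204 - 1.923958) / (-1.83) = 1.1628,   |z_2| = 1.1628.
Moduli of all roots: 0.9399, 1.1628.
All moduli strictly greater than 1? No.
Verdict: Not stationary.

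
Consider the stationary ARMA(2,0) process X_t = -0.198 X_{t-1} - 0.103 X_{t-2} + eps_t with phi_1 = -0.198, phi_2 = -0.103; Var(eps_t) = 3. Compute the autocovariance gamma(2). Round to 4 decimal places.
\gamma(2) = -0.2114

Multiply the model equation by X_{t-k} and take expectations. With theta_0 = psi_0 = 1 and psi_j the MA(infinity) weights, this gives
  gamma(k) - sum_i phi_i gamma(k-i) = c_k,
  c_k = sigma^2 * sum_{j=k..q} theta_j psi_{j-k}   (c_k = 0 for k > q),
using gamma(-m) = gamma(m).
Pure AR (q = 0): c_0 = sigma^2 = 3, c_k = 0 for k >= 1.
Equations for k = 0, 1, 2 (AR order 2, c_2 = 0):
  (E0) gamma(0) = phi_1 gamma(1) + phi_2 gamma(2) + c_0
  (E1) gamma(1) = phi_1 gamma(0) + phi_2 gamma(1) + c_1
  (E2) gamma(2) = phi_1 gamma(1) + phi_2 gamma(0)
From (E1): gamma(1) = A gamma(0) + B with
  A = phi_1 / (1 - phi_2) = -0.198 / 1.103 = -0.17951,   B = c_1 / (1 - phi_2) = 0 / 1.103 = 0.
Insert (E2) into (E0): gamma(0) (1 - phi_2^2) = phi_1 (1 + phi_2) gamma(1) + c_0.
  phi_1 (1 + phi_2) = (-0.198)(0.897) = -0.177606,   1 - phi_2^2 = 0.989391.
Replace gamma(1) by A gamma(0) + B and collect gamma(0):
  gamma(0) [0.989391 - (-0.177606)(-0.17951)] = c_0 = 3
  gamma(0) * 0.957509 = 3
  gamma(0) = 3 / 0.957509 = 3.13313.
  gamma(1) = A gamma(0) = (-0.17951)(3.13313) = -0.56243.
  gamma(2) = phi_1 gamma(1) + phi_2 gamma(0) = (-0.198)(-0.56243) + (-0.103)(3.13313) = -0.211351.
Therefore gamma(2) = -0.2114 (to 4 decimal places).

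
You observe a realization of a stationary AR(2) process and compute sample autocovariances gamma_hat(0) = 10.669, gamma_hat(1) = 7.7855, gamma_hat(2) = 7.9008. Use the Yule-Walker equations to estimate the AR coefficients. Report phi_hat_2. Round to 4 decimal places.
\hat\phi_{2} = 0.4450

The Yule-Walker equations for an AR(p) process read, in matrix form,
  Gamma_p phi = r_p,   with   (Gamma_p)_{ij} = gamma(|i - j|),
                       (r_p)_i = gamma(i),   i,j = 1..p.
Substitute the sample gammas (Toeplitz matrix and right-hand side of size 2):
  Gamma_p = [[10.669, 7.7855], [7.7855, 10.669]]
  r_p     = [7.7855, 7.9008]
Written out:
  10.669 phi_1 + 7.7855 phi_2 = 7.7855
  7.7855 phi_1 + 10.669 phi_2 = 7.9008
Solve by Cramer's rule:
  det = gamma(0)^2 - gamma(1)^2 = (10.669)^2 - (7.7855)^2 = 113.827561 - 60.61401025 = 53.21355075
  phi_hat_1 = [gamma(1) gamma(0) - gamma(1) gamma(2)] / det = [(7.7855)(10.669) - (7.7855)(7.9008)] / 53.21355075 = 21.5518211 / 53.21355075 = 0.405
  phi_hat_2 = [gamma(0) gamma(2) - gamma(1)^2] / det = [(10.669)(7.9008) - (7.7855)^2] / 53.21355075 = 23.67962495 / 53.21355075 = 0.445
So phi_hat = [0.4050, 0.4450].
Therefore phi_hat_2 = 0.4450.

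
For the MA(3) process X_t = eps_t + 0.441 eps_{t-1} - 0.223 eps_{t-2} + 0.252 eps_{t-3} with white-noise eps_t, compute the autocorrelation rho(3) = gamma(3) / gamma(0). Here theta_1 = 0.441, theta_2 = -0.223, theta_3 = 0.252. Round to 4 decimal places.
\rho(3) = 0.1927

For an MA(q) process with theta_0 = 1, the autocovariance is
  gamma(k) = sigma^2 * sum_{i=0..q-k} theta_i * theta_{i+k},
and rho(k) = gamma(k) / gamma(0). Sigma^2 cancels.
  numerator   = (1)*(0.252) = 0.252.
  denominator = (1)^2 + (0.441)^2 + (-0.223)^2 + (0.252)^2 = 1.307714.
  rho(3) = 0.252 / 1.307714 = 0.1927.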